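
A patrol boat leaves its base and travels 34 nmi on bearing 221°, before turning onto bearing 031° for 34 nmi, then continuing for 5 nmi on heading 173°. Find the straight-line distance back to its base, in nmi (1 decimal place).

Leg 1 (221°, 34 nmi): east 34 sin 221° = -22.31, north 34 cos 221° = -25.66
Leg 2 (031°, 34 nmi): east 34 sin 31° = 17.51, north 34 cos 31° = 29.14
Leg 3 (173°, 5 nmi): east 5 sin 173° = 0.61, north 5 cos 173° = -4.96
Net: -4.19 east, -1.48 north. Distance = √((-4.19)² + (-1.48)²) = 4.439 nmi.

4.4 nmi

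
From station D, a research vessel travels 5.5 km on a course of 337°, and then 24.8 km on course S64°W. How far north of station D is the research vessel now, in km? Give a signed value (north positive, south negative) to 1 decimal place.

Leg 1 (337°, 5.5 km): east 5.5 sin 337° = -2.15, north 5.5 cos 337° = 5.06
Leg 2 (S64°W, 24.8 km): east 24.8 sin 244° = -22.29, north 24.8 cos 244° = -10.87
Net north component: -5.81 km.

-5.8 km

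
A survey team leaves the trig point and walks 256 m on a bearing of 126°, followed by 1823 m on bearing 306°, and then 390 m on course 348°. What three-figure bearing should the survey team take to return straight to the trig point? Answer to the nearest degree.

134°

Leg 1 (126°, 256 m): east 256 sin 126° = 207.11, north 256 cos 126° = -150.47
Leg 2 (306°, 1823 m): east 1823 sin 306° = -1474.84, north 1823 cos 306° = 1071.53
Leg 3 (348°, 390 m): east 390 sin 348° = -81.09, north 390 cos 348° = 381.48
Net displacement: -1348.82 east, 1302.54 north. Direction back to start is (1348.82, -1302.54): bearing = atan2(1348.82, -1302.54) mod 360° = 134.00° ≈ 134°.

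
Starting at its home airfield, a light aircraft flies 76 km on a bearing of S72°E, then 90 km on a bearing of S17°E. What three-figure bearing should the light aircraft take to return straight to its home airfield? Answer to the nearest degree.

Leg 1 (S72°E, 76 km): east 76 sin 108° = 72.28, north 76 cos 108° = -23.49
Leg 2 (S17°E, 90 km): east 90 sin 163° = 26.31, north 90 cos 163° = -86.07
Net displacement: 98.59 east, -109.55 north. Direction back to start is (-98.59, 109.55): bearing = atan2(-98.59, 109.55) mod 360° = 318.01° ≈ 318°.

318°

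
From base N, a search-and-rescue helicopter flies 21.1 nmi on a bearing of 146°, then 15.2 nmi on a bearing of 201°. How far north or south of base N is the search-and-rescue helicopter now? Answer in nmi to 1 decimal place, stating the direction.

31.7 nmi south

Leg 1 (146°, 21.1 nmi): east 21.1 sin 146° = 11.80, north 21.1 cos 146° = -17.49
Leg 2 (201°, 15.2 nmi): east 15.2 sin 201° = -5.45, north 15.2 cos 201° = -14.19
Net north component: -31.68 nmi.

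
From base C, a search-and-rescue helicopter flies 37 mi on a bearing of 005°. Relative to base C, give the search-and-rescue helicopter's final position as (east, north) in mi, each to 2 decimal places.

Leg 1 (005°, 37 mi): east 37 sin 5° = 3.22, north 37 cos 5° = 36.86
Summing: 3.22 mi east, 36.86 mi north → (3.22, 36.86).

(3.22, 36.86)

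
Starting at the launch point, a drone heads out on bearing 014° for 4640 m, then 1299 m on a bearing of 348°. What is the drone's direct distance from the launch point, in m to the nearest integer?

Leg 1 (014°, 4640 m): east 4640 sin 14° = 1122.52, north 4640 cos 14° = 4502.17
Leg 2 (348°, 1299 m): east 1299 sin 348° = -270.08, north 1299 cos 348° = 1270.61
Net: 852.44 east, 5772.79 north. Distance = √((852.44)² + (5772.79)²) = 5835.384 m.

5835 m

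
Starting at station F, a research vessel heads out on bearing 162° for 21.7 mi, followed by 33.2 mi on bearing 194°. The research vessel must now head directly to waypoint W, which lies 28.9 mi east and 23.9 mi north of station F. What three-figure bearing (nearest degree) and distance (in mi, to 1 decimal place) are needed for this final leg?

021°, 82.5 mi

Leg 1 (162°, 21.7 mi): east 21.7 sin 162° = 6.71, north 21.7 cos 162° = -20.64
Leg 2 (194°, 33.2 mi): east 33.2 sin 194° = -8.03, north 33.2 cos 194° = -32.21
Current position: (-1.33, -52.85). Target: (28.9, 23.9). Remaining: Δeast = 30.23, Δnorth = 76.75.
Bearing = atan2(30.23, 76.75) mod 360° = 21.50°; distance = √((30.23)² + (76.75)²) = 82.489 mi.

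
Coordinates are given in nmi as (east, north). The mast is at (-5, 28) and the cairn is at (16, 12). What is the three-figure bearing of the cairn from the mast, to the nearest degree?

Δeast = 16 − -5 = 21.00; Δnorth = 12 − 28 = -16.00.
Bearing = atan2(Δeast, Δnorth) mod 360° = 127.30° ≈ 127°.

127°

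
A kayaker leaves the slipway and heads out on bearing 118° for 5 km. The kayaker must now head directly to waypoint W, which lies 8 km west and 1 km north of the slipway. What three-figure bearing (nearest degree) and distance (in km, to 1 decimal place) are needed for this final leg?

Leg 1 (118°, 5 km): east 5 sin 118° = 4.41, north 5 cos 118° = -2.35
Current position: (4.41, -2.35). Target: (-8, 1). Remaining: Δeast = -12.41, Δnorth = 3.35.
Bearing = atan2(-12.41, 3.35) mod 360° = 285.09°; distance = √((-12.41)² + (3.35)²) = 12.858 km.

285°, 12.9 km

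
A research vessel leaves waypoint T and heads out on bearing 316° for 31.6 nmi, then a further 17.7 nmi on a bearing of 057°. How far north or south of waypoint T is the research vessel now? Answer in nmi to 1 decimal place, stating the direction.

32.4 nmi north

Leg 1 (316°, 31.6 nmi): east 31.6 sin 316° = -21.95, north 31.6 cos 316° = 22.73
Leg 2 (057°, 17.7 nmi): east 17.7 sin 57° = 14.84, north 17.7 cos 57° = 9.64
Net north component: 32.37 nmi.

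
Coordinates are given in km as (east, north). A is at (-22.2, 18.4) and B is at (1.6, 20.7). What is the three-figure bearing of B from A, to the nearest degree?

Δeast = 1.6 − -22.2 = 23.80; Δnorth = 20.7 − 18.4 = 2.30.
Bearing = atan2(Δeast, Δnorth) mod 360° = 84.48° ≈ 084°.

084°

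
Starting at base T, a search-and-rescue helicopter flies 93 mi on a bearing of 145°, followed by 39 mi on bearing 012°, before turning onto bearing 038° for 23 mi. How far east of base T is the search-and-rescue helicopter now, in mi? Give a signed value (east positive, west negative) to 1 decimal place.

75.6 mi

Leg 1 (145°, 93 mi): east 93 sin 145° = 53.34, north 93 cos 145° = -76.18
Leg 2 (012°, 39 mi): east 39 sin 12° = 8.11, north 39 cos 12° = 38.15
Leg 3 (038°, 23 mi): east 23 sin 38° = 14.16, north 23 cos 38° = 18.12
Net east component: 75.61 mi.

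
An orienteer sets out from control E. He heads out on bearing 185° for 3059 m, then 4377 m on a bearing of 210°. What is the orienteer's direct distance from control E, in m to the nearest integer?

7265 m

Leg 1 (185°, 3059 m): east 3059 sin 185° = -266.61, north 3059 cos 185° = -3047.36
Leg 2 (210°, 4377 m): east 4377 sin 210° = -2188.50, north 4377 cos 210° = -3790.59
Net: -2455.11 east, -6837.95 north. Distance = √((-2455.11)² + (-6837.95)²) = 7265.340 m.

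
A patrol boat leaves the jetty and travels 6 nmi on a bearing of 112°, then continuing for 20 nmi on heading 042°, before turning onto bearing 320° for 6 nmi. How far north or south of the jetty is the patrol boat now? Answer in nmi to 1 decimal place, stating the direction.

17.2 nmi north

Leg 1 (112°, 6 nmi): east 6 sin 112° = 5.56, north 6 cos 112° = -2.25
Leg 2 (042°, 20 nmi): east 20 sin 42° = 13.38, north 20 cos 42° = 14.86
Leg 3 (320°, 6 nmi): east 6 sin 320° = -3.86, north 6 cos 320° = 4.60
Net north component: 17.21 nmi.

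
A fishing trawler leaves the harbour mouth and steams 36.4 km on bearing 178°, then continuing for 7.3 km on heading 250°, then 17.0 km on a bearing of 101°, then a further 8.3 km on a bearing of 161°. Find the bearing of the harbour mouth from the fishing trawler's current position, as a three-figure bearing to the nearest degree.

Leg 1 (178°, 36.4 km): east 36.4 sin 178° = 1.27, north 36.4 cos 178° = -36.38
Leg 2 (250°, 7.3 km): east 7.3 sin 250° = -6.86, north 7.3 cos 250° = -2.50
Leg 3 (101°, 17.0 km): east 17.0 sin 101° = 16.69, north 17.0 cos 101° = -3.24
Leg 4 (161°, 8.3 km): east 8.3 sin 161° = 2.70, north 8.3 cos 161° = -7.85
Net displacement: 13.80 east, -49.97 north. Direction back to start is (-13.80, 49.97): bearing = atan2(-13.80, 49.97) mod 360° = 344.56° ≈ 345°.

345°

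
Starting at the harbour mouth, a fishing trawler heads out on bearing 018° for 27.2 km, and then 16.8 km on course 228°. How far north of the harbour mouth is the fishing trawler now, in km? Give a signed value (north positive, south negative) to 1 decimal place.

14.6 km

Leg 1 (018°, 27.2 km): east 27.2 sin 18° = 8.41, north 27.2 cos 18° = 25.87
Leg 2 (228°, 16.8 km): east 16.8 sin 228° = -12.48, north 16.8 cos 228° = -11.24
Net north component: 14.63 km.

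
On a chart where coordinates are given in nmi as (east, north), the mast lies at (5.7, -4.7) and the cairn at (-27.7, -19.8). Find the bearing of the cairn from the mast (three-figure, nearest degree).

Δeast = -27.7 − 5.7 = -33.40; Δnorth = -19.8 − -4.7 = -15.10.
Bearing = atan2(Δeast, Δnorth) mod 360° = 245.67° ≈ 246°.

246°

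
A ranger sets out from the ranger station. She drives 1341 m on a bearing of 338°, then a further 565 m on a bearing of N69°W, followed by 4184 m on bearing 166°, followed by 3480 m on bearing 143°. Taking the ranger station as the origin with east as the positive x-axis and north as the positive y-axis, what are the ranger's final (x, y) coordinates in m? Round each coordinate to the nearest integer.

Leg 1 (338°, 1341 m): east 1341 sin 338° = -502.35, north 1341 cos 338° = 1243.35
Leg 2 (N69°W, 565 m): east 565 sin 291° = -527.47, north 565 cos 291° = 202.48
Leg 3 (166°, 4184 m): east 4184 sin 166° = 1012.20, north 4184 cos 166° = -4059.72
Leg 4 (143°, 3480 m): east 3480 sin 143° = 2094.32, north 3480 cos 143° = -2779.25
Summing: 2076.70 m east, -5393.14 m north → (2077, -5393).

(2077, -5393)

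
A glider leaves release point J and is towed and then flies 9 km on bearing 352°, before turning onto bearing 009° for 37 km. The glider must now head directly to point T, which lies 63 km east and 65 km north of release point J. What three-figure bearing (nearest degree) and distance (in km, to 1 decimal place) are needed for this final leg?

072°, 61.6 km

Leg 1 (352°, 9 km): east 9 sin 352° = -1.25, north 9 cos 352° = 8.91
Leg 2 (009°, 37 km): east 37 sin 9° = 5.79, north 37 cos 9° = 36.54
Current position: (4.54, 45.46). Target: (63, 65). Remaining: Δeast = 58.46, Δnorth = 19.54.
Bearing = atan2(58.46, 19.54) mod 360° = 71.52°; distance = √((58.46)² + (19.54)²) = 61.644 km.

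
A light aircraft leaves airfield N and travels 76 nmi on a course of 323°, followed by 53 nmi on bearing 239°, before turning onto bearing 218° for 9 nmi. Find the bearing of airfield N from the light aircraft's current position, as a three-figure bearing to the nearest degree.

Leg 1 (323°, 76 nmi): east 76 sin 323° = -45.74, north 76 cos 323° = 60.70
Leg 2 (239°, 53 nmi): east 53 sin 239° = -45.43, north 53 cos 239° = -27.30
Leg 3 (218°, 9 nmi): east 9 sin 218° = -5.54, north 9 cos 218° = -7.09
Net displacement: -96.71 east, 26.31 north. Direction back to start is (96.71, -26.31): bearing = atan2(96.71, -26.31) mod 360° = 105.22° ≈ 105°.

105°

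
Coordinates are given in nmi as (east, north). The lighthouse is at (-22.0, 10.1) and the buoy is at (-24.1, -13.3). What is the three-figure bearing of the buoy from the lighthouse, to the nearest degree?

Δeast = -24.1 − -22.0 = -2.10; Δnorth = -13.3 − 10.1 = -23.40.
Bearing = atan2(Δeast, Δnorth) mod 360° = 185.13° ≈ 185°.

185°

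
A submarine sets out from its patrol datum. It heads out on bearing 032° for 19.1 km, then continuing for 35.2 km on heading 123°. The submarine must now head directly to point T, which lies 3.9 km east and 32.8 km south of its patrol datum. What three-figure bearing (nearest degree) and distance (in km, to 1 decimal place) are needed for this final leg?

230°, 46.6 km

Leg 1 (032°, 19.1 km): east 19.1 sin 32° = 10.12, north 19.1 cos 32° = 16.20
Leg 2 (123°, 35.2 km): east 35.2 sin 123° = 29.52, north 35.2 cos 123° = -19.17
Current position: (39.64, -2.97). Target: (3.9, -32.8). Remaining: Δeast = -35.74, Δnorth = -29.83.
Bearing = atan2(-35.74, -29.83) mod 360° = 230.16°; distance = √((-35.74)² + (-29.83)²) = 46.553 km.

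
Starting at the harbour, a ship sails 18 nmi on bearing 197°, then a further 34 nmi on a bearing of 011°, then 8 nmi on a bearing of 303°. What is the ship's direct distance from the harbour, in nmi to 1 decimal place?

21.2 nmi

Leg 1 (197°, 18 nmi): east 18 sin 197° = -5.26, north 18 cos 197° = -17.21
Leg 2 (011°, 34 nmi): east 34 sin 11° = 6.49, north 34 cos 11° = 33.38
Leg 3 (303°, 8 nmi): east 8 sin 303° = -6.71, north 8 cos 303° = 4.36
Net: -5.48 east, 20.52 north. Distance = √((-5.48)² + (20.52)²) = 21.239 nmi.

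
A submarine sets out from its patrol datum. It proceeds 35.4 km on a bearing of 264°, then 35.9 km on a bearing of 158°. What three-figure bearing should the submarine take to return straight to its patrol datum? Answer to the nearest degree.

030°

Leg 1 (264°, 35.4 km): east 35.4 sin 264° = -35.21, north 35.4 cos 264° = -3.70
Leg 2 (158°, 35.9 km): east 35.9 sin 158° = 13.45, north 35.9 cos 158° = -33.29
Net displacement: -21.76 east, -36.99 north. Direction back to start is (21.76, 36.99): bearing = atan2(21.76, 36.99) mod 360° = 30.47° ≈ 030°.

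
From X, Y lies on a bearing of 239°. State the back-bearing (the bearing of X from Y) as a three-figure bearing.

059°

Back-bearing = 239° − 180° = 059°.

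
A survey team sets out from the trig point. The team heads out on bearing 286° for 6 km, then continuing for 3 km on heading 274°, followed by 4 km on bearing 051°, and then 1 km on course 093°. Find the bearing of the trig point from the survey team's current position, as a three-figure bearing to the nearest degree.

133°

Leg 1 (286°, 6 km): east 6 sin 286° = -5.77, north 6 cos 286° = 1.65
Leg 2 (274°, 3 km): east 3 sin 274° = -2.99, north 3 cos 274° = 0.21
Leg 3 (051°, 4 km): east 4 sin 51° = 3.11, north 4 cos 51° = 2.52
Leg 4 (093°, 1 km): east 1 sin 93° = 1.00, north 1 cos 93° = -0.05
Net displacement: -4.65 east, 4.33 north. Direction back to start is (4.65, -4.33): bearing = atan2(4.65, -4.33) mod 360° = 132.93° ≈ 133°.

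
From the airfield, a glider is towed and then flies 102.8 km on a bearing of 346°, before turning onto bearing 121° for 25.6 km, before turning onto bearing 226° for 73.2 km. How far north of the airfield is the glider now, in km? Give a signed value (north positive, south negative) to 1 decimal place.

35.7 km

Leg 1 (346°, 102.8 km): east 102.8 sin 346° = -24.87, north 102.8 cos 346° = 99.75
Leg 2 (121°, 25.6 km): east 25.6 sin 121° = 21.94, north 25.6 cos 121° = -13.18
Leg 3 (226°, 73.2 km): east 73.2 sin 226° = -52.66, north 73.2 cos 226° = -50.85
Net north component: 35.71 km.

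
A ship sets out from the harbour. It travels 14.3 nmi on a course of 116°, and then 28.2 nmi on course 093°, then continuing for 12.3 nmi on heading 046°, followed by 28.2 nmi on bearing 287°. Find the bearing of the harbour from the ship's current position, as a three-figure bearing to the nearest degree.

248°

Leg 1 (116°, 14.3 nmi): east 14.3 sin 116° = 12.85, north 14.3 cos 116° = -6.27
Leg 2 (093°, 28.2 nmi): east 28.2 sin 93° = 28.16, north 28.2 cos 93° = -1.48
Leg 3 (046°, 12.3 nmi): east 12.3 sin 46° = 8.85, north 12.3 cos 46° = 8.54
Leg 4 (287°, 28.2 nmi): east 28.2 sin 287° = -26.97, north 28.2 cos 287° = 8.24
Net displacement: 22.89 east, 9.04 north. Direction back to start is (-22.89, -9.04): bearing = atan2(-22.89, -9.04) mod 360° = 248.44° ≈ 248°.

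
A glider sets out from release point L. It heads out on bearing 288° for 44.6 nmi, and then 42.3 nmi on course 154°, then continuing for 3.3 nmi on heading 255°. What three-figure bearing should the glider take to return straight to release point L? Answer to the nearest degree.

047°

Leg 1 (288°, 44.6 nmi): east 44.6 sin 288° = -42.42, north 44.6 cos 288° = 13.78
Leg 2 (154°, 42.3 nmi): east 42.3 sin 154° = 18.54, north 42.3 cos 154° = -38.02
Leg 3 (255°, 3.3 nmi): east 3.3 sin 255° = -3.19, north 3.3 cos 255° = -0.85
Net displacement: -27.06 east, -25.09 north. Direction back to start is (27.06, 25.09): bearing = atan2(27.06, 25.09) mod 360° = 47.16° ≈ 047°.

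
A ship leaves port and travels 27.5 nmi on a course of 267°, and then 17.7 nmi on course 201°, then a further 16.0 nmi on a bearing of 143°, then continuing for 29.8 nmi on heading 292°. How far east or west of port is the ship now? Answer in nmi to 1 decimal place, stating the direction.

51.8 nmi west

Leg 1 (267°, 27.5 nmi): east 27.5 sin 267° = -27.46, north 27.5 cos 267° = -1.44
Leg 2 (201°, 17.7 nmi): east 17.7 sin 201° = -6.34, north 17.7 cos 201° = -16.52
Leg 3 (143°, 16.0 nmi): east 16.0 sin 143° = 9.63, north 16.0 cos 143° = -12.78
Leg 4 (292°, 29.8 nmi): east 29.8 sin 292° = -27.63, north 29.8 cos 292° = 11.16
Net east component: -51.81 nmi.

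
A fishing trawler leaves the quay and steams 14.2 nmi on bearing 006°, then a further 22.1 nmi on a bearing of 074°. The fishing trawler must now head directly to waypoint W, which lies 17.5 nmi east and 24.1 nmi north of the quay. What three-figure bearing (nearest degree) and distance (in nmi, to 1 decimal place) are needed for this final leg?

Leg 1 (006°, 14.2 nmi): east 14.2 sin 6° = 1.48, north 14.2 cos 6° = 14.12
Leg 2 (074°, 22.1 nmi): east 22.1 sin 74° = 21.24, north 22.1 cos 74° = 6.09
Current position: (22.73, 20.21). Target: (17.5, 24.1). Remaining: Δeast = -5.23, Δnorth = 3.89.
Bearing = atan2(-5.23, 3.89) mod 360° = 306.62°; distance = √((-5.23)² + (3.89)²) = 6.514 nmi.

307°, 6.5 nmi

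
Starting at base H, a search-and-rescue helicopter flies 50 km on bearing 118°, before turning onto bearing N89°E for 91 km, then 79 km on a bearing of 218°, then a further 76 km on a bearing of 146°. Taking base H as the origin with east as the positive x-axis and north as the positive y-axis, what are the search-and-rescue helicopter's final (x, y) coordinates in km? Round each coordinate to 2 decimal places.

Leg 1 (118°, 50 km): east 50 sin 118° = 44.15, north 50 cos 118° = -23.47
Leg 2 (N89°E, 91 km): east 91 sin 89° = 90.99, north 91 cos 89° = 1.59
Leg 3 (218°, 79 km): east 79 sin 218° = -48.64, north 79 cos 218° = -62.25
Leg 4 (146°, 76 km): east 76 sin 146° = 42.50, north 76 cos 146° = -63.01
Summing: 128.99 km east, -147.15 km north → (128.99, -147.15).

(128.99, -147.15)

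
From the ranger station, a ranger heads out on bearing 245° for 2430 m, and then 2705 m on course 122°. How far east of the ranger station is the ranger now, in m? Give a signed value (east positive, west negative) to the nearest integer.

Leg 1 (245°, 2430 m): east 2430 sin 245° = -2202.33, north 2430 cos 245° = -1026.96
Leg 2 (122°, 2705 m): east 2705 sin 122° = 2293.97, north 2705 cos 122° = -1433.43
Net east component: 91.64 m.

92 m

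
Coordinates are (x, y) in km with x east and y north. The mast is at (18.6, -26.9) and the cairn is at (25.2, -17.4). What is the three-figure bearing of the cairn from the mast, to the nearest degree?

Δeast = 25.2 − 18.6 = 6.60; Δnorth = -17.4 − -26.9 = 9.50.
Bearing = atan2(Δeast, Δnorth) mod 360° = 34.79° ≈ 035°.

035°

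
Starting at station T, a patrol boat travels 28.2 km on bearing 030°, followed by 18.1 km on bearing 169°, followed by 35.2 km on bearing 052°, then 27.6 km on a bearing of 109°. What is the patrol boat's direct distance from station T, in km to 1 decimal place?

Leg 1 (030°, 28.2 km): east 28.2 sin 30° = 14.10, north 28.2 cos 30° = 24.42
Leg 2 (169°, 18.1 km): east 18.1 sin 169° = 3.45, north 18.1 cos 169° = -17.77
Leg 3 (052°, 35.2 km): east 35.2 sin 52° = 27.74, north 35.2 cos 52° = 21.67
Leg 4 (109°, 27.6 km): east 27.6 sin 109° = 26.10, north 27.6 cos 109° = -8.99
Net: 71.39 east, 19.34 north. Distance = √((71.39)² + (19.34)²) = 73.961 km.

74.0 km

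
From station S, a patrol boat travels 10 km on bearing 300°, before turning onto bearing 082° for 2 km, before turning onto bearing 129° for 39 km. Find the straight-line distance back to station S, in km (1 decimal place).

30.5 km

Leg 1 (300°, 10 km): east 10 sin 300° = -8.66, north 10 cos 300° = 5.00
Leg 2 (082°, 2 km): east 2 sin 82° = 1.98, north 2 cos 82° = 0.28
Leg 3 (129°, 39 km): east 39 sin 129° = 30.31, north 39 cos 129° = -24.54
Net: 23.63 east, -19.27 north. Distance = √((23.63)² + (-19.27)²) = 30.487 km.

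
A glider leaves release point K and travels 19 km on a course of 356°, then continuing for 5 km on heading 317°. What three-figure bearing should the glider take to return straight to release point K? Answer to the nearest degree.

Leg 1 (356°, 19 km): east 19 sin 356° = -1.33, north 19 cos 356° = 18.95
Leg 2 (317°, 5 km): east 5 sin 317° = -3.41, north 5 cos 317° = 3.66
Net displacement: -4.74 east, 22.61 north. Direction back to start is (4.74, -22.61): bearing = atan2(4.74, -22.61) mod 360° = 168.17° ≈ 168°.

168°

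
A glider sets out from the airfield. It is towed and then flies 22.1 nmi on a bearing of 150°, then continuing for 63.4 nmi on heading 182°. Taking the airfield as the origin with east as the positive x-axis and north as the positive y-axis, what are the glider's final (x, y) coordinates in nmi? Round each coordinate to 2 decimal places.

Leg 1 (150°, 22.1 nmi): east 22.1 sin 150° = 11.05, north 22.1 cos 150° = -19.14
Leg 2 (182°, 63.4 nmi): east 63.4 sin 182° = -2.21, north 63.4 cos 182° = -63.36
Summing: 8.84 nmi east, -82.50 nmi north → (8.84, -82.50).

(8.84, -82.50)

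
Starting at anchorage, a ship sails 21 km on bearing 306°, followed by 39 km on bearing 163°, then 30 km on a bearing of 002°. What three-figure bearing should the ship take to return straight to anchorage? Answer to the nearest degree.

Leg 1 (306°, 21 km): east 21 sin 306° = -16.99, north 21 cos 306° = 12.34
Leg 2 (163°, 39 km): east 39 sin 163° = 11.40, north 39 cos 163° = -37.30
Leg 3 (002°, 30 km): east 30 sin 2° = 1.05, north 30 cos 2° = 29.98
Net displacement: -4.54 east, 5.03 north. Direction back to start is (4.54, -5.03): bearing = atan2(4.54, -5.03) mod 360° = 137.93° ≈ 138°.

138°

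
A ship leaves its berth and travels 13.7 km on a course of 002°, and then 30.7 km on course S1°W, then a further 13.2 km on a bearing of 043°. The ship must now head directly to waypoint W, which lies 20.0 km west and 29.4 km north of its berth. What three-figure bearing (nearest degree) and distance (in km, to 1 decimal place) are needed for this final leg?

322°, 46.8 km

Leg 1 (002°, 13.7 km): east 13.7 sin 2° = 0.48, north 13.7 cos 2° = 13.69
Leg 2 (S1°W, 30.7 km): east 30.7 sin 181° = -0.54, north 30.7 cos 181° = -30.70
Leg 3 (043°, 13.2 km): east 13.2 sin 43° = 9.00, north 13.2 cos 43° = 9.65
Current position: (8.94, -7.35). Target: (-20.0, 29.4). Remaining: Δeast = -28.94, Δnorth = 36.75.
Bearing = atan2(-28.94, 36.75) mod 360° = 321.78°; distance = √((-28.94)² + (36.75)²) = 46.780 km.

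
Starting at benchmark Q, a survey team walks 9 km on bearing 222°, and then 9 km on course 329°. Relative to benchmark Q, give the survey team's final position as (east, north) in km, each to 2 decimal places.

(-10.66, 1.03)

Leg 1 (222°, 9 km): east 9 sin 222° = -6.02, north 9 cos 222° = -6.69
Leg 2 (329°, 9 km): east 9 sin 329° = -4.64, north 9 cos 329° = 7.71
Summing: -10.66 km east, 1.03 km north → (-10.66, 1.03).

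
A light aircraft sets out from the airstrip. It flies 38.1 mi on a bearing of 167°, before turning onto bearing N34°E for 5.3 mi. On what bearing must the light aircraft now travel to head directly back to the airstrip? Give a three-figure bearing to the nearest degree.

341°

Leg 1 (167°, 38.1 mi): east 38.1 sin 167° = 8.57, north 38.1 cos 167° = -37.12
Leg 2 (N34°E, 5.3 mi): east 5.3 sin 34° = 2.96, north 5.3 cos 34° = 4.39
Net displacement: 11.53 east, -32.73 north. Direction back to start is (-11.53, 32.73): bearing = atan2(-11.53, 32.73) mod 360° = 340.59° ≈ 341°.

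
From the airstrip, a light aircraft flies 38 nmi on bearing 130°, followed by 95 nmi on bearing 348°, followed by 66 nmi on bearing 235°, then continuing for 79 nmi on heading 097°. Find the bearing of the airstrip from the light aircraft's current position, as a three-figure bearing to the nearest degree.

Leg 1 (130°, 38 nmi): east 38 sin 130° = 29.11, north 38 cos 130° = -24.43
Leg 2 (348°, 95 nmi): east 95 sin 348° = -19.75, north 95 cos 348° = 92.92
Leg 3 (235°, 66 nmi): east 66 sin 235° = -54.06, north 66 cos 235° = -37.86
Leg 4 (097°, 79 nmi): east 79 sin 97° = 78.41, north 79 cos 97° = -9.63
Net displacement: 33.71 east, 21.01 north. Direction back to start is (-33.71, -21.01): bearing = atan2(-33.71, -21.01) mod 360° = 238.06° ≈ 238°.

238°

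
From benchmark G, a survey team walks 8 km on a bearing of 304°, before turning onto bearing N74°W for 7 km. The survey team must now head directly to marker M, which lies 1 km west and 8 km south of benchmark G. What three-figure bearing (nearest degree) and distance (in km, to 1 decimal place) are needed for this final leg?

Leg 1 (304°, 8 km): east 8 sin 304° = -6.63, north 8 cos 304° = 4.47
Leg 2 (N74°W, 7 km): east 7 sin 286° = -6.73, north 7 cos 286° = 1.93
Current position: (-13.36, 6.40). Target: (-1, -8). Remaining: Δeast = 12.36, Δnorth = -14.40.
Bearing = atan2(12.36, -14.40) mod 360° = 139.36°; distance = √((12.36)² + (-14.40)²) = 18.980 km.

139°, 19.0 km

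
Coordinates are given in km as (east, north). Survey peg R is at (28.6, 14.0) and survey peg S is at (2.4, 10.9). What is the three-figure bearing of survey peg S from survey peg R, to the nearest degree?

263°

Δeast = 2.4 − 28.6 = -26.20; Δnorth = 10.9 − 14.0 = -3.10.
Bearing = atan2(Δeast, Δnorth) mod 360° = 263.25° ≈ 263°.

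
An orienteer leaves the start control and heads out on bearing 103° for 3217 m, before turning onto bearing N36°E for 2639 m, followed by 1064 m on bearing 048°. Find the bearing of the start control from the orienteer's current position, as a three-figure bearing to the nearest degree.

Leg 1 (103°, 3217 m): east 3217 sin 103° = 3134.55, north 3217 cos 103° = -723.67
Leg 2 (N36°E, 2639 m): east 2639 sin 36° = 1551.17, north 2639 cos 36° = 2135.00
Leg 3 (048°, 1064 m): east 1064 sin 48° = 790.71, north 1064 cos 48° = 711.95
Net displacement: 5476.42 east, 2123.28 north. Direction back to start is (-5476.42, -2123.28): bearing = atan2(-5476.42, -2123.28) mod 360° = 248.81° ≈ 249°.

249°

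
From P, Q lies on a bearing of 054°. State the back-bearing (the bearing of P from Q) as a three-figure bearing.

Back-bearing = 054° + 180° = 234°.

234°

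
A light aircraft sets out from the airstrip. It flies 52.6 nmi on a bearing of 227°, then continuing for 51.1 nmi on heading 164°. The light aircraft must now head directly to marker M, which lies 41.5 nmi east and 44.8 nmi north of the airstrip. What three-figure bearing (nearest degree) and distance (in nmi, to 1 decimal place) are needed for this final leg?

027°, 145.6 nmi

Leg 1 (227°, 52.6 nmi): east 52.6 sin 227° = -38.47, north 52.6 cos 227° = -35.87
Leg 2 (164°, 51.1 nmi): east 51.1 sin 164° = 14.09, north 51.1 cos 164° = -49.12
Current position: (-24.38, -84.99). Target: (41.5, 44.8). Remaining: Δeast = 65.88, Δnorth = 129.79.
Bearing = atan2(65.88, 129.79) mod 360° = 26.91°; distance = √((65.88)² + (129.79)²) = 145.558 nmi.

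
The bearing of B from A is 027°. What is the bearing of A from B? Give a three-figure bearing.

Back-bearing = 027° + 180° = 207°.

207°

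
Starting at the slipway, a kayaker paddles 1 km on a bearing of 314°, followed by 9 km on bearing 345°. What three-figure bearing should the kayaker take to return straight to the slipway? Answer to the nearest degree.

162°

Leg 1 (314°, 1 km): east 1 sin 314° = -0.72, north 1 cos 314° = 0.69
Leg 2 (345°, 9 km): east 9 sin 345° = -2.33, north 9 cos 345° = 8.69
Net displacement: -3.05 east, 9.39 north. Direction back to start is (3.05, -9.39): bearing = atan2(3.05, -9.39) mod 360° = 162.01° ≈ 162°.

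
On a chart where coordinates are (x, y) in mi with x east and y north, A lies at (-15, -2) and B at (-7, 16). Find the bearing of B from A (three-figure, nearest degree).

Δeast = -7 − -15 = 8.00; Δnorth = 16 − -2 = 18.00.
Bearing = atan2(Δeast, Δnorth) mod 360° = 23.96° ≈ 024°.

024°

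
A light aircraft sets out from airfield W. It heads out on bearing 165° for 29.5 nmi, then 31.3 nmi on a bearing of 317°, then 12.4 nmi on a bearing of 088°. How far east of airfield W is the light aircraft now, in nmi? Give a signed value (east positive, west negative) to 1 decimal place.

Leg 1 (165°, 29.5 nmi): east 29.5 sin 165° = 7.64, north 29.5 cos 165° = -28.49
Leg 2 (317°, 31.3 nmi): east 31.3 sin 317° = -21.35, north 31.3 cos 317° = 22.89
Leg 3 (088°, 12.4 nmi): east 12.4 sin 88° = 12.39, north 12.4 cos 88° = 0.43
Net east component: -1.32 nmi.

-1.3 nmi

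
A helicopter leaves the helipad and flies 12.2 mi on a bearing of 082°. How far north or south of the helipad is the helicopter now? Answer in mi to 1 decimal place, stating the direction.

Leg 1 (082°, 12.2 mi): east 12.2 sin 82° = 12.08, north 12.2 cos 82° = 1.70
Net north component: 1.70 mi.

1.7 mi north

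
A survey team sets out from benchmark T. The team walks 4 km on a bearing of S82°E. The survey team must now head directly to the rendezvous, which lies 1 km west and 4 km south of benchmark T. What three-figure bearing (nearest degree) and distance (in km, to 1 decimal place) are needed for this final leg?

235°, 6.0 km

Leg 1 (S82°E, 4 km): east 4 sin 98° = 3.96, north 4 cos 98° = -0.56
Current position: (3.96, -0.56). Target: (-1, -4). Remaining: Δeast = -4.96, Δnorth = -3.44.
Bearing = atan2(-4.96, -3.44) mod 360° = 235.24°; distance = √((-4.96)² + (-3.44)²) = 6.039 km.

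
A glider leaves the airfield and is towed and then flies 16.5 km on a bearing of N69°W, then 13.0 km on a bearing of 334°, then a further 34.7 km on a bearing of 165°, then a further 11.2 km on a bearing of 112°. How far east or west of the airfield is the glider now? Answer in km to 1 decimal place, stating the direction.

1.7 km west

Leg 1 (N69°W, 16.5 km): east 16.5 sin 291° = -15.40, north 16.5 cos 291° = 5.91
Leg 2 (334°, 13.0 km): east 13.0 sin 334° = -5.70, north 13.0 cos 334° = 11.68
Leg 3 (165°, 34.7 km): east 34.7 sin 165° = 8.98, north 34.7 cos 165° = -33.52
Leg 4 (112°, 11.2 km): east 11.2 sin 112° = 10.38, north 11.2 cos 112° = -4.20
Net east component: -1.74 km.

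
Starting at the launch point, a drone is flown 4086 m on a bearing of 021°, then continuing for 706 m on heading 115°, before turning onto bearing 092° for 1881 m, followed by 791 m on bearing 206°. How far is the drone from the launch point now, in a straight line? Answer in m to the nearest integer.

Leg 1 (021°, 4086 m): east 4086 sin 21° = 1464.29, north 4086 cos 21° = 3814.61
Leg 2 (115°, 706 m): east 706 sin 115° = 639.85, north 706 cos 115° = -298.37
Leg 3 (092°, 1881 m): east 1881 sin 92° = 1879.85, north 1881 cos 92° = -65.65
Leg 4 (206°, 791 m): east 791 sin 206° = -346.75, north 791 cos 206° = -710.95
Net: 3637.25 east, 2739.65 north. Distance = √((3637.25)² + (2739.65)²) = 4553.597 m.

4554 m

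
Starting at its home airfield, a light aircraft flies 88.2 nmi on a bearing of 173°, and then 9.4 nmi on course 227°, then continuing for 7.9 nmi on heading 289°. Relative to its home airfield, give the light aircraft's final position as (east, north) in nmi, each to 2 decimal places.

(-3.60, -91.38)

Leg 1 (173°, 88.2 nmi): east 88.2 sin 173° = 10.75, north 88.2 cos 173° = -87.54
Leg 2 (227°, 9.4 nmi): east 9.4 sin 227° = -6.87, north 9.4 cos 227° = -6.41
Leg 3 (289°, 7.9 nmi): east 7.9 sin 289° = -7.47, north 7.9 cos 289° = 2.57
Summing: -3.60 nmi east, -91.38 nmi north → (-3.60, -91.38).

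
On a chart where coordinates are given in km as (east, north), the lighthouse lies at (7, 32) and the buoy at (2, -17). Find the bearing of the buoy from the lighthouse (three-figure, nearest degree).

Δeast = 2 − 7 = -5.00; Δnorth = -17 − 32 = -49.00.
Bearing = atan2(Δeast, Δnorth) mod 360° = 185.83° ≈ 186°.

186°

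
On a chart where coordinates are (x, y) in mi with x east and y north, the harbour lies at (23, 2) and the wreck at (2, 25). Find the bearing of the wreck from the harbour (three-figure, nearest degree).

Δeast = 2 − 23 = -21.00; Δnorth = 25 − 2 = 23.00.
Bearing = atan2(Δeast, Δnorth) mod 360° = 317.60° ≈ 318°.

318°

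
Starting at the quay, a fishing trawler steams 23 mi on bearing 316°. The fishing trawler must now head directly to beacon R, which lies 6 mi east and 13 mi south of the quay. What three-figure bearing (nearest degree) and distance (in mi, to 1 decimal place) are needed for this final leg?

Leg 1 (316°, 23 mi): east 23 sin 316° = -15.98, north 23 cos 316° = 16.54
Current position: (-15.98, 16.54). Target: (6, -13). Remaining: Δeast = 21.98, Δnorth = -29.54.
Bearing = atan2(21.98, -29.54) mod 360° = 143.36°; distance = √((21.98)² + (-29.54)²) = 36.822 mi.

143°, 36.8 mi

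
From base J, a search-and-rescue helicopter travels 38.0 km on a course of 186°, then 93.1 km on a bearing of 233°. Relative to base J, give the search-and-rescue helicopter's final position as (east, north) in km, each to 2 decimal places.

Leg 1 (186°, 38.0 km): east 38.0 sin 186° = -3.97, north 38.0 cos 186° = -37.79
Leg 2 (233°, 93.1 km): east 93.1 sin 233° = -74.35, north 93.1 cos 233° = -56.03
Summing: -78.33 km east, -93.82 km north → (-78.33, -93.82).

(-78.33, -93.82)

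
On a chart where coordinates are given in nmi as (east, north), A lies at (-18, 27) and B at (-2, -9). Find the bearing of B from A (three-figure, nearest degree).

Δeast = -2 − -18 = 16.00; Δnorth = -9 − 27 = -36.00.
Bearing = atan2(Δeast, Δnorth) mod 360° = 156.04° ≈ 156°.

156°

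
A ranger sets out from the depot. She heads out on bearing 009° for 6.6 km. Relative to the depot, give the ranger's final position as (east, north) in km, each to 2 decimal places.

(1.03, 6.52)

Leg 1 (009°, 6.6 km): east 6.6 sin 9° = 1.03, north 6.6 cos 9° = 6.52
Summing: 1.03 km east, 6.52 km north → (1.03, 6.52).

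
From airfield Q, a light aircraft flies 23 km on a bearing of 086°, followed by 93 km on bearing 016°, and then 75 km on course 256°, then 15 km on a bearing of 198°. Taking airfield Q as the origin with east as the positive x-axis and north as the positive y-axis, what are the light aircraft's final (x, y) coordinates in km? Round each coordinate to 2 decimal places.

Leg 1 (086°, 23 km): east 23 sin 86° = 22.94, north 23 cos 86° = 1.60
Leg 2 (016°, 93 km): east 93 sin 16° = 25.63, north 93 cos 16° = 89.40
Leg 3 (256°, 75 km): east 75 sin 256° = -72.77, north 75 cos 256° = -18.14
Leg 4 (198°, 15 km): east 15 sin 198° = -4.64, north 15 cos 198° = -14.27
Summing: -28.83 km east, 58.59 km north → (-28.83, 58.59).

(-28.83, 58.59)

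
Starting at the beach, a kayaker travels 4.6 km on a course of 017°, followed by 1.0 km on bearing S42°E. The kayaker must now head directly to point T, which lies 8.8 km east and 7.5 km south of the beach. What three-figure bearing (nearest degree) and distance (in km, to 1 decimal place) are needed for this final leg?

Leg 1 (017°, 4.6 km): east 4.6 sin 17° = 1.34, north 4.6 cos 17° = 4.40
Leg 2 (S42°E, 1.0 km): east 1.0 sin 138° = 0.67, north 1.0 cos 138° = -0.74
Current position: (2.01, 3.66). Target: (8.8, -7.5). Remaining: Δeast = 6.79, Δnorth = -11.16.
Bearing = atan2(6.79, -11.16) mod 360° = 148.69°; distance = √((6.79)² + (-11.16)²) = 13.058 km.

149°, 13.1 km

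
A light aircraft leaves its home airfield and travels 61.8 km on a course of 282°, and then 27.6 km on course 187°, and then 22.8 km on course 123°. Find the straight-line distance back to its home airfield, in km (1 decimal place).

Leg 1 (282°, 61.8 km): east 61.8 sin 282° = -60.45, north 61.8 cos 282° = 12.85
Leg 2 (187°, 27.6 km): east 27.6 sin 187° = -3.36, north 27.6 cos 187° = -27.39
Leg 3 (123°, 22.8 km): east 22.8 sin 123° = 19.12, north 22.8 cos 123° = -12.42
Net: -44.69 east, -26.96 north. Distance = √((-44.69)² + (-26.96)²) = 52.195 km.

52.2 km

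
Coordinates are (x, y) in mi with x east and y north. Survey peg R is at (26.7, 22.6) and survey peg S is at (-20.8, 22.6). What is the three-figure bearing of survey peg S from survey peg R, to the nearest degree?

270°

Δeast = -20.8 − 26.7 = -47.50; Δnorth = 22.6 − 22.6 = 0.00.
Bearing = atan2(Δeast, Δnorth) mod 360° = 270.00° ≈ 270°.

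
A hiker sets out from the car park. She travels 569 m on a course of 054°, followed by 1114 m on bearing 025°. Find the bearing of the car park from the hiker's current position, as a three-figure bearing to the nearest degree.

Leg 1 (054°, 569 m): east 569 sin 54° = 460.33, north 569 cos 54° = 334.45
Leg 2 (025°, 1114 m): east 1114 sin 25° = 470.80, north 1114 cos 25° = 1009.63
Net displacement: 931.13 east, 1344.08 north. Direction back to start is (-931.13, -1344.08): bearing = atan2(-931.13, -1344.08) mod 360° = 214.71° ≈ 215°.

215°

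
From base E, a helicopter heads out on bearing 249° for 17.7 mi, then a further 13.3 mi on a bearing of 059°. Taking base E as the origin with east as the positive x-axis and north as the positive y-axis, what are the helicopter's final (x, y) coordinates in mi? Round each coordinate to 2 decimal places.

(-5.12, 0.51)

Leg 1 (249°, 17.7 mi): east 17.7 sin 249° = -16.52, north 17.7 cos 249° = -6.34
Leg 2 (059°, 13.3 mi): east 13.3 sin 59° = 11.40, north 13.3 cos 59° = 6.85
Summing: -5.12 mi east, 0.51 mi north → (-5.12, 0.51).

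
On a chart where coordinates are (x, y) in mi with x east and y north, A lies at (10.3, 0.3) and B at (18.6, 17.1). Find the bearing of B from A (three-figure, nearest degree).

026°

Δeast = 18.6 − 10.3 = 8.30; Δnorth = 17.1 − 0.3 = 16.80.
Bearing = atan2(Δeast, Δnorth) mod 360° = 26.29° ≈ 026°.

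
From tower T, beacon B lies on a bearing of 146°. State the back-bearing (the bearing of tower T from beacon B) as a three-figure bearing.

326°

Back-bearing = 146° + 180° = 326°.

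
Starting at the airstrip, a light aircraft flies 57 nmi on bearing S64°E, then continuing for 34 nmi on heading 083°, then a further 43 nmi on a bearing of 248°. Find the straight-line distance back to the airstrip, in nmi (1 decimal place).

Leg 1 (S64°E, 57 nmi): east 57 sin 116° = 51.23, north 57 cos 116° = -24.99
Leg 2 (083°, 34 nmi): east 34 sin 83° = 33.75, north 34 cos 83° = 4.14
Leg 3 (248°, 43 nmi): east 43 sin 248° = -39.87, north 43 cos 248° = -16.11
Net: 45.11 east, -36.95 north. Distance = √((45.11)² + (-36.95)²) = 58.312 nmi.

58.3 nmi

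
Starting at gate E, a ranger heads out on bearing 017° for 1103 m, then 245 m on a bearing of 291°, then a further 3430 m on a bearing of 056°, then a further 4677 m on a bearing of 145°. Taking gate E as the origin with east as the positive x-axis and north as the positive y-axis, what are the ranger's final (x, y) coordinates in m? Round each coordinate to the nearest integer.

Leg 1 (017°, 1103 m): east 1103 sin 17° = 322.49, north 1103 cos 17° = 1054.80
Leg 2 (291°, 245 m): east 245 sin 291° = -228.73, north 245 cos 291° = 87.80
Leg 3 (056°, 3430 m): east 3430 sin 56° = 2843.60, north 3430 cos 56° = 1918.03
Leg 4 (145°, 4677 m): east 4677 sin 145° = 2682.62, north 4677 cos 145° = -3831.17
Summing: 5619.97 m east, -770.54 m north → (5620, -771).

(5620, -771)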